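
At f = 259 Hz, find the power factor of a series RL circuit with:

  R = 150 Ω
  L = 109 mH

Step 1 — Angular frequency: ω = 2π·f = 2π·259 = 1627 rad/s.
Step 2 — Component impedances:
  R: Z = R = 150 Ω
  L: Z = jωL = j·1627·0.109 = 0 + j177.4 Ω
Step 3 — Series combination: Z_total = R + L = 150 + j177.4 Ω = 232.3∠49.8° Ω.
Step 4 — Power factor: PF = cos(φ) = Re(Z)/|Z| = 150/232.3 = 0.6457.
Step 5 — Type: Im(Z) = 177.4 ⇒ lagging (phase φ = 49.8°).

PF = 0.6457 (lagging, φ = 49.8°)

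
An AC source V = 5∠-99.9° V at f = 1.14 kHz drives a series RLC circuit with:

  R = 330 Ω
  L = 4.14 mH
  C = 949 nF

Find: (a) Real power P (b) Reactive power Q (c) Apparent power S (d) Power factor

Step 1 — Angular frequency: ω = 2π·f = 2π·1140 = 7163 rad/s.
Step 2 — Component impedances:
  R: Z = R = 330 Ω
  L: Z = jωL = j·7163·0.00414 = 0 + j29.65 Ω
  C: Z = 1/(jωC) = -j/(ω·C) = 0 - j147.1 Ω
Step 3 — Series combination: Z_total = R + L + C = 330 - j117.5 Ω = 350.3∠-19.6° Ω.
Step 4 — Source phasor: V = 5∠-99.9° V = -0.8596 - j4.926 V.
Step 5 — Current: I = V / Z = 0.002403 - j0.01407 A = 0.01427∠-80.3° A.
Step 6 — Complex power: S = V·I* = 0.06724 - j0.02393 VA.
Step 7 — Real power: P = Re(S) = 0.06724 W.
Step 8 — Reactive power: Q = Im(S) = -0.02393 VAR.
Step 9 — Apparent power: |S| = 0.07137 VA.
Step 10 — Power factor: PF = P/|S| = 0.9421 (leading).

(a) P = 0.06724 W  (b) Q = -0.02393 VAR  (c) S = 0.07137 VA  (d) PF = 0.9421 (leading)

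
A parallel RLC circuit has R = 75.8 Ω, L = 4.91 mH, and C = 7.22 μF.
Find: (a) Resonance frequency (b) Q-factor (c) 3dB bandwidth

Step 1 — Resonance: ω₀ = 1/√(LC) = 1/√(0.00491·7.22e-06) = 5311 rad/s.
Step 2 — f₀ = ω₀/(2π) = 845.3 Hz.
Step 3 — Parallel Q: Q = R/(ω₀L) = 75.8/(5311·0.00491) = 2.907.
Step 4 — Bandwidth: Δω = ω₀/Q = 1827 rad/s; BW = Δω/(2π) = 290.8 Hz.

(a) f₀ = 845.3 Hz  (b) Q = 2.907  (c) BW = 290.8 Hz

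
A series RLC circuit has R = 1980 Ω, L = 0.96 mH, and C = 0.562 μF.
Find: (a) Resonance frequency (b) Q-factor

Step 1 — Resonance condition Im(Z)=0 gives ω₀ = 1/√(LC).
Step 2 — ω₀ = 1/√(0.00096·5.62e-07) = 4.305e+04 rad/s.
Step 3 — f₀ = ω₀/(2π) = 6852 Hz.
Step 4 — Series Q: Q = ω₀L/R = 4.305e+04·0.00096/1980 = 0.02087.

(a) f₀ = 6852 Hz  (b) Q = 0.02087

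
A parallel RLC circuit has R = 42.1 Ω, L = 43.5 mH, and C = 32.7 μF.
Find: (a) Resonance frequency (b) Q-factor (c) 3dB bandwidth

Step 1 — Resonance: ω₀ = 1/√(LC) = 1/√(0.0435·3.27e-05) = 838.5 rad/s.
Step 2 — f₀ = ω₀/(2π) = 133.4 Hz.
Step 3 — Parallel Q: Q = R/(ω₀L) = 42.1/(838.5·0.0435) = 1.154.
Step 4 — Bandwidth: Δω = ω₀/Q = 726.4 rad/s; BW = Δω/(2π) = 115.6 Hz.

(a) f₀ = 133.4 Hz  (b) Q = 1.154  (c) BW = 115.6 Hz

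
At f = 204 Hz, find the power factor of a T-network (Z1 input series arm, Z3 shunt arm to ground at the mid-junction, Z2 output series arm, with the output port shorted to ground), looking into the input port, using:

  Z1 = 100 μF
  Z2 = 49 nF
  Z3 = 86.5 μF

Step 1 — Angular frequency: ω = 2π·f = 2π·204 = 1282 rad/s.
Step 2 — Component impedances:
  Z1: Z = 1/(jωC) = -j/(ω·C) = 0 - j7.802 Ω
  Z2: Z = 1/(jωC) = -j/(ω·C) = 0 - j1.592e+04 Ω
  Z3: Z = 1/(jωC) = -j/(ω·C) = 0 - j9.019 Ω
Step 3 — With the output port shorted to ground, the output series arm Z2 runs from the junction to ground; the shunt arm Z3 also runs from the junction to ground. They appear in parallel: Z3 || Z2 = 0 - j9.014 Ω.
Step 4 — Series with input arm Z1: Z_in = Z1 + (Z3 || Z2) = 0 - j16.82 Ω = 16.82∠-90.0° Ω.
Step 5 — Power factor: PF = cos(φ) = Re(Z)/|Z| = 0/16.82 = 0.
Step 6 — Type: Im(Z) = -16.82 ⇒ leading (phase φ = -90.0°).

PF = 0 (leading, φ = -90.0°)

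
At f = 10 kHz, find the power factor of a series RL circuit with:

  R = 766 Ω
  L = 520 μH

Step 1 — Angular frequency: ω = 2π·f = 2π·1e+04 = 6.283e+04 rad/s.
Step 2 — Component impedances:
  R: Z = R = 766 Ω
  L: Z = jωL = j·6.283e+04·0.00052 = 0 + j32.67 Ω
Step 3 — Series combination: Z_total = R + L = 766 + j32.67 Ω = 766.7∠2.4° Ω.
Step 4 — Power factor: PF = cos(φ) = Re(Z)/|Z| = 766/766.7 = 0.9991.
Step 5 — Type: Im(Z) = 32.67 ⇒ lagging (phase φ = 2.4°).

PF = 0.9991 (lagging, φ = 2.4°)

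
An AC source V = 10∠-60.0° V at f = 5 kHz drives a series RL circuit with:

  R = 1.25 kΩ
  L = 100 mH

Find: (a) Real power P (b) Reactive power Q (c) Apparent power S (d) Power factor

Step 1 — Angular frequency: ω = 2π·f = 2π·5000 = 3.142e+04 rad/s.
Step 2 — Component impedances:
  R: Z = R = 1250 Ω
  L: Z = jωL = j·3.142e+04·0.1 = 0 + j3142 Ω
Step 3 — Series combination: Z_total = R + L = 1250 + j3142 Ω = 3381∠68.3° Ω.
Step 4 — Source phasor: V = 10∠-60.0° V = 5 - j8.66 V.
Step 5 — Current: I = V / Z = -0.001833 - j0.002321 A = 0.002958∠-128.3° A.
Step 6 — Complex power: S = V·I* = 0.01093 + j0.02748 VA.
Step 7 — Real power: P = Re(S) = 0.01093 W.
Step 8 — Reactive power: Q = Im(S) = 0.02748 VAR.
Step 9 — Apparent power: |S| = 0.02958 VA.
Step 10 — Power factor: PF = P/|S| = 0.3697 (lagging).

(a) P = 0.01093 W  (b) Q = 0.02748 VAR  (c) S = 0.02958 VA  (d) PF = 0.3697 (lagging)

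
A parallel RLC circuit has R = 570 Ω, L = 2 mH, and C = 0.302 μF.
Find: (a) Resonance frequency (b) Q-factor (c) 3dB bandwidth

Step 1 — Resonance: ω₀ = 1/√(LC) = 1/√(0.002·3.02e-07) = 4.069e+04 rad/s.
Step 2 — f₀ = ω₀/(2π) = 6476 Hz.
Step 3 — Parallel Q: Q = R/(ω₀L) = 570/(4.069e+04·0.002) = 7.004.
Step 4 — Bandwidth: Δω = ω₀/Q = 5809 rad/s; BW = Δω/(2π) = 924.6 Hz.

(a) f₀ = 6476 Hz  (b) Q = 7.004  (c) BW = 924.6 Hz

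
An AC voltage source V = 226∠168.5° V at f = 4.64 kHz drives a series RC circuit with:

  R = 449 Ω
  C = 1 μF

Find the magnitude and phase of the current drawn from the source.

Step 1 — Angular frequency: ω = 2π·f = 2π·4640 = 2.915e+04 rad/s.
Step 2 — Component impedances:
  R: Z = R = 449 Ω
  C: Z = 1/(jωC) = -j/(ω·C) = 0 - j34.3 Ω
Step 3 — Series combination: Z_total = R + C = 449 - j34.3 Ω = 450.3∠-4.4° Ω.
Step 4 — Source phasor: V = 226∠168.5° V = -221.5 + j45.06 V.
Step 5 — Ohm's law: I = V / Z_total = (-221.5 + j45.06) / (449 - j34.3) = -0.498 + j0.06231 A.
Step 6 — Convert to polar: |I| = 0.5019 A, ∠I = 172.9°.

I = 0.5019∠172.9° A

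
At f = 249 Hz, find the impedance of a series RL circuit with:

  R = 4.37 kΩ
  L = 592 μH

Step 1 — Angular frequency: ω = 2π·f = 2π·249 = 1565 rad/s.
Step 2 — Component impedances:
  R: Z = R = 4370 Ω
  L: Z = jωL = j·1565·0.000592 = 0 + j0.9262 Ω
Step 3 — Series combination: Z_total = R + L = 4370 + j0.9262 Ω = 4370∠0.0° Ω.

Z = 4370 + j0.9262 Ω = 4370∠0.0° Ω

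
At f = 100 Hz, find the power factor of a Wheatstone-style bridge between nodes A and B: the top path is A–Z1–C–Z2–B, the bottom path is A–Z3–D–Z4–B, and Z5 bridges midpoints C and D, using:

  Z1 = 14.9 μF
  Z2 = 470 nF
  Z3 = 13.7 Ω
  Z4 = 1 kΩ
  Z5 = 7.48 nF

Step 1 — Angular frequency: ω = 2π·f = 2π·100 = 628.3 rad/s.
Step 2 — Component impedances:
  Z1: Z = 1/(jωC) = -j/(ω·C) = 0 - j106.8 Ω
  Z2: Z = 1/(jωC) = -j/(ω·C) = 0 - j3386 Ω
  Z3: Z = R = 13.7 Ω
  Z4: Z = R = 1000 Ω
  Z5: Z = 1/(jωC) = -j/(ω·C) = 0 - j2.128e+05 Ω
Step 3 — Bridge requires nodal analysis (the Z5 bridge couples midpoints C and D, so the two paths cannot be reduced to a simple series/parallel combination). Setting node B to ground and injecting 1 A at node A, the 3-node admittance system at A, C, D solves to V_A = Z_AB = 935 - j271.3 Ω = 973.5∠-16.2° Ω.
Step 4 — Power factor: PF = cos(φ) = Re(Z)/|Z| = 934.96/973.53 = 0.9604.
Step 5 — Type: Im(Z) = -271.3 ⇒ leading (phase φ = -16.2°).

PF = 0.9604 (leading, φ = -16.2°)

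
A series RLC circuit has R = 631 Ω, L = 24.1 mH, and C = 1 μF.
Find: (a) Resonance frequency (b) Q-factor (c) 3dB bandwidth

Step 1 — Resonance: ω₀ = 1/√(LC) = 1/√(0.0241·1e-06) = 6442 rad/s.
Step 2 — f₀ = ω₀/(2π) = 1025 Hz.
Step 3 — Series Q: Q = ω₀L/R = 6442·0.0241/631 = 0.246.
Step 4 — Bandwidth: Δω = ω₀/Q = 2.618e+04 rad/s; BW = Δω/(2π) = 4167 Hz.

(a) f₀ = 1025 Hz  (b) Q = 0.246  (c) BW = 4167 Hz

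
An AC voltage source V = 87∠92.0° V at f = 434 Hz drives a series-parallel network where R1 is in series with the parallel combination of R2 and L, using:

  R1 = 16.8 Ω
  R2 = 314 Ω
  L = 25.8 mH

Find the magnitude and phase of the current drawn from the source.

Step 1 — Angular frequency: ω = 2π·f = 2π·434 = 2727 rad/s.
Step 2 — Component impedances:
  R1: Z = R = 16.8 Ω
  R2: Z = R = 314 Ω
  L: Z = jωL = j·2727·0.0258 = 0 + j70.35 Ω
Step 3 — Parallel branch: R2 || L = 1/(1/R2 + 1/L) = 15.01 + j66.99 Ω.
Step 4 — Series with R1: Z_total = R1 + (R2 || L) = 31.81 + j66.99 Ω = 74.16∠64.6° Ω.
Step 5 — Source phasor: V = 87∠92.0° V = -3.036 + j86.95 V.
Step 6 — Ohm's law: I = V / Z_total = (-3.036 + j86.95) / (31.81 + j66.99) = 1.042 + j0.5399 A.
Step 7 — Convert to polar: |I| = 1.173 A, ∠I = 27.4°.

I = 1.173∠27.4° A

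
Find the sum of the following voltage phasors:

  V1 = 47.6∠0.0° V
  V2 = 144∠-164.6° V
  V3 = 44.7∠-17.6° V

Step 1 — Convert each phasor to rectangular form:
  V1 = 47.6·(cos(0.0°) + j·sin(0.0°)) = 47.6 V
  V2 = 144·(cos(-164.6°) + j·sin(-164.6°)) = -138.8 - j38.24 V
  V3 = 44.7·(cos(-17.6°) + j·sin(-17.6°)) = 42.61 - j13.52 V
Step 2 — Sum components: V_total = -48.62 - j51.76 V.
Step 3 — Convert to polar: |V_total| = 71.01 V, ∠V_total = -133.2°.

V_total = 71.01∠-133.2° V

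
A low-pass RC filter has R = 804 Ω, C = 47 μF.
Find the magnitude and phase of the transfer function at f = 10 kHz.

Step 1 — Angular frequency: ω = 2π·1e+04 = 6.283e+04 rad/s.
Step 2 — Transfer function: H(jω) = 1/(1 + jωRC).
Step 3 — Denominator: 1 + jωRC = 1 + j·6.283e+04·804·4.7e-05 = 1 + j2374.
Step 4 — H = 1.774e-07 - j0.0004212.
Step 5 — Magnitude: |H| = 0.0004212 (-67.5 dB); phase: φ = -90.0°.

|H| = 0.0004212 (-67.5 dB), φ = -90.0°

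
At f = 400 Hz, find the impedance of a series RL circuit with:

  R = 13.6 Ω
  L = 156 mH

Step 1 — Angular frequency: ω = 2π·f = 2π·400 = 2513 rad/s.
Step 2 — Component impedances:
  R: Z = R = 13.6 Ω
  L: Z = jωL = j·2513·0.156 = 0 + j392.1 Ω
Step 3 — Series combination: Z_total = R + L = 13.6 + j392.1 Ω = 392.3∠88.0° Ω.

Z = 13.6 + j392.1 Ω = 392.3∠88.0° Ω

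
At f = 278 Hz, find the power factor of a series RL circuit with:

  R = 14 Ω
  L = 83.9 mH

Step 1 — Angular frequency: ω = 2π·f = 2π·278 = 1747 rad/s.
Step 2 — Component impedances:
  R: Z = R = 14 Ω
  L: Z = jωL = j·1747·0.0839 = 0 + j146.6 Ω
Step 3 — Series combination: Z_total = R + L = 14 + j146.6 Ω = 147.2∠84.5° Ω.
Step 4 — Power factor: PF = cos(φ) = Re(Z)/|Z| = 14/147.22 = 0.0951.
Step 5 — Type: Im(Z) = 146.6 ⇒ lagging (phase φ = 84.5°).

PF = 0.0951 (lagging, φ = 84.5°)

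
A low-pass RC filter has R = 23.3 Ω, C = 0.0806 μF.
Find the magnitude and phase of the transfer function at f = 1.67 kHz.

Step 1 — Angular frequency: ω = 2π·1670 = 1.049e+04 rad/s.
Step 2 — Transfer function: H(jω) = 1/(1 + jωRC).
Step 3 — Denominator: 1 + jωRC = 1 + j·1.049e+04·23.3·8.06e-08 = 1 + j0.01971.
Step 4 — H = 0.9996 - j0.0197.
Step 5 — Magnitude: |H| = 0.9998 (-0.0 dB); phase: φ = -1.1°.

|H| = 0.9998 (-0.0 dB), φ = -1.1°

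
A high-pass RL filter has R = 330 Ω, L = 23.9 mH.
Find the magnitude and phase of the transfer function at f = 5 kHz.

Step 1 — Angular frequency: ω = 2π·5000 = 3.142e+04 rad/s.
Step 2 — Transfer function: H(jω) = jωL/(R + jωL).
Step 3 — Numerator jωL = j·750.8; denominator R + jωL = 330 + j750.8.
Step 4 — H = 0.8381 + j0.3684.
Step 5 — Magnitude: |H| = 0.9155 (-0.8 dB); phase: φ = 23.7°.

|H| = 0.9155 (-0.8 dB), φ = 23.7°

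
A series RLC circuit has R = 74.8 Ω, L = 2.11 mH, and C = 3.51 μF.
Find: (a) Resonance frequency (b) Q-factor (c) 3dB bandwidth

Step 1 — Resonance condition Im(Z)=0 gives ω₀ = 1/√(LC).
Step 2 — ω₀ = 1/√(0.00211·3.51e-06) = 1.162e+04 rad/s.
Step 3 — f₀ = ω₀/(2π) = 1849 Hz.
Step 4 — Series Q: Q = ω₀L/R = 1.162e+04·0.00211/74.8 = 0.3278.
Step 5 — 3dB bandwidth: Δω = ω₀/Q = 3.545e+04 rad/s; BW = Δω/(2π) = 5642 Hz.

(a) f₀ = 1849 Hz  (b) Q = 0.3278  (c) BW = 5642 Hz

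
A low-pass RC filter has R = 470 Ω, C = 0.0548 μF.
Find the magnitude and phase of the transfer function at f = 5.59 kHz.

Step 1 — Angular frequency: ω = 2π·5590 = 3.512e+04 rad/s.
Step 2 — Transfer function: H(jω) = 1/(1 + jωRC).
Step 3 — Denominator: 1 + jωRC = 1 + j·3.512e+04·470·5.48e-08 = 1 + j0.9046.
Step 4 — H = 0.5499 - j0.4975.
Step 5 — Magnitude: |H| = 0.7416 (-2.6 dB); phase: φ = -42.1°.

|H| = 0.7416 (-2.6 dB), φ = -42.1°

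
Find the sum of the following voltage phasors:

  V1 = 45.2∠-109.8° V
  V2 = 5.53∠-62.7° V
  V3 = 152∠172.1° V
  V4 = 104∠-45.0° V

Step 1 — Convert each phasor to rectangular form:
  V1 = 45.2·(cos(-109.8°) + j·sin(-109.8°)) = -15.31 - j42.53 V
  V2 = 5.53·(cos(-62.7°) + j·sin(-62.7°)) = 2.536 - j4.914 V
  V3 = 152·(cos(172.1°) + j·sin(172.1°)) = -150.6 + j20.89 V
  V4 = 104·(cos(-45.0°) + j·sin(-45.0°)) = 73.54 - j73.54 V
Step 2 — Sum components: V_total = -89.79 - j100.1 V.
Step 3 — Convert to polar: |V_total| = 134.5 V, ∠V_total = -131.9°.

V_total = 134.5∠-131.9° V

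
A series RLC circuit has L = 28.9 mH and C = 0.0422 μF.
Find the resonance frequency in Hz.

Step 1 — Resonance condition Im(Z)=0 gives ω₀ = 1/√(LC).
Step 2 — ω₀ = 1/√(0.0289·4.22e-08) = 2.863e+04 rad/s.
Step 3 — f₀ = ω₀/(2π) = 4557 Hz.

f₀ = 4557 Hz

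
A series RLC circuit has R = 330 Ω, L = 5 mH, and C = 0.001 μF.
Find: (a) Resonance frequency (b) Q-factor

Step 1 — Resonance condition Im(Z)=0 gives ω₀ = 1/√(LC).
Step 2 — ω₀ = 1/√(0.005·1e-09) = 4.472e+05 rad/s.
Step 3 — f₀ = ω₀/(2π) = 7.118e+04 Hz.
Step 4 — Series Q: Q = ω₀L/R = 4.472e+05·0.005/330 = 6.776.

(a) f₀ = 7.118e+04 Hz  (b) Q = 6.776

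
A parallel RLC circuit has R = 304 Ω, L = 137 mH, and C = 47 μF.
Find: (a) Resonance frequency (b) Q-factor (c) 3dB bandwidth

Step 1 — Resonance: ω₀ = 1/√(LC) = 1/√(0.137·4.7e-05) = 394.1 rad/s.
Step 2 — f₀ = ω₀/(2π) = 62.72 Hz.
Step 3 — Parallel Q: Q = R/(ω₀L) = 304/(394.1·0.137) = 5.631.
Step 4 — Bandwidth: Δω = ω₀/Q = 69.99 rad/s; BW = Δω/(2π) = 11.14 Hz.

(a) f₀ = 62.72 Hz  (b) Q = 5.631  (c) BW = 11.14 Hz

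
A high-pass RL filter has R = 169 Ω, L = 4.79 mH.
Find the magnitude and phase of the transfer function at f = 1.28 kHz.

Step 1 — Angular frequency: ω = 2π·1280 = 8042 rad/s.
Step 2 — Transfer function: H(jω) = jωL/(R + jωL).
Step 3 — Numerator jωL = j·38.52; denominator R + jωL = 169 + j38.52.
Step 4 — H = 0.04939 + j0.2167.
Step 5 — Magnitude: |H| = 0.2222 (-13.1 dB); phase: φ = 77.2°.

|H| = 0.2222 (-13.1 dB), φ = 77.2°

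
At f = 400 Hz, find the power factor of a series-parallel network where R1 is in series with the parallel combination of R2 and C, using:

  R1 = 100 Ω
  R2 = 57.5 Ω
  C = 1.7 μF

Step 1 — Angular frequency: ω = 2π·f = 2π·400 = 2513 rad/s.
Step 2 — Component impedances:
  R1: Z = R = 100 Ω
  R2: Z = R = 57.5 Ω
  C: Z = 1/(jωC) = -j/(ω·C) = 0 - j234.1 Ω
Step 3 — Parallel branch: R2 || C = 1/(1/R2 + 1/C) = 54.23 - j13.32 Ω.
Step 4 — Series with R1: Z_total = R1 + (R2 || C) = 154.2 - j13.32 Ω = 154.8∠-4.9° Ω.
Step 5 — Power factor: PF = cos(φ) = Re(Z)/|Z| = 154.23/154.8 = 0.9963.
Step 6 — Type: Im(Z) = -13.32 ⇒ leading (phase φ = -4.9°).

PF = 0.9963 (leading, φ = -4.9°)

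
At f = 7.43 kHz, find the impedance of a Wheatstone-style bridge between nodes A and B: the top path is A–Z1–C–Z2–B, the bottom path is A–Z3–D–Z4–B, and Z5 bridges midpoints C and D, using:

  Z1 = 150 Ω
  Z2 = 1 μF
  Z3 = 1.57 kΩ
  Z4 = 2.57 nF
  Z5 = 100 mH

Step 1 — Angular frequency: ω = 2π·f = 2π·7430 = 4.668e+04 rad/s.
Step 2 — Component impedances:
  Z1: Z = R = 150 Ω
  Z2: Z = 1/(jωC) = -j/(ω·C) = 0 - j21.42 Ω
  Z3: Z = R = 1570 Ω
  Z4: Z = 1/(jωC) = -j/(ω·C) = 0 - j8335 Ω
  Z5: Z = jωL = j·4.668e+04·0.1 = 0 + j4668 Ω
Step 3 — Bridge requires nodal analysis (the Z5 bridge couples midpoints C and D, so the two paths cannot be reduced to a simple series/parallel combination). Setting node B to ground and injecting 1 A at node A, the 3-node admittance system at A, C, D solves to V_A = Z_AB = 148.9 - j19.41 Ω = 150.2∠-7.4° Ω.

Z = 148.9 - j19.41 Ω = 150.2∠-7.4° Ω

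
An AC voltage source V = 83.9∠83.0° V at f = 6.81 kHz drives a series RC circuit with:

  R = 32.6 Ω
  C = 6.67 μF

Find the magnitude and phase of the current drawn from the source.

Step 1 — Angular frequency: ω = 2π·f = 2π·6810 = 4.279e+04 rad/s.
Step 2 — Component impedances:
  R: Z = R = 32.6 Ω
  C: Z = 1/(jωC) = -j/(ω·C) = 0 - j3.504 Ω
Step 3 — Series combination: Z_total = R + C = 32.6 - j3.504 Ω = 32.79∠-6.1° Ω.
Step 4 — Source phasor: V = 83.9∠83.0° V = 10.22 + j83.27 V.
Step 5 — Ohm's law: I = V / Z_total = (10.22 + j83.27) / (32.6 - j3.504) = 0.03865 + j2.559 A.
Step 6 — Convert to polar: |I| = 2.559 A, ∠I = 89.1°.

I = 2.559∠89.1° A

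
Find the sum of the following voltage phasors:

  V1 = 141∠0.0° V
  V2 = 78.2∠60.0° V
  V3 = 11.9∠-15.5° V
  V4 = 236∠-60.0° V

Step 1 — Convert each phasor to rectangular form:
  V1 = 141·(cos(0.0°) + j·sin(0.0°)) = 141 V
  V2 = 78.2·(cos(60.0°) + j·sin(60.0°)) = 39.1 + j67.72 V
  V3 = 11.9·(cos(-15.5°) + j·sin(-15.5°)) = 11.47 - j3.18 V
  V4 = 236·(cos(-60.0°) + j·sin(-60.0°)) = 118 - j204.4 V
Step 2 — Sum components: V_total = 309.6 - j139.8 V.
Step 3 — Convert to polar: |V_total| = 339.7 V, ∠V_total = -24.3°.

V_total = 339.7∠-24.3° V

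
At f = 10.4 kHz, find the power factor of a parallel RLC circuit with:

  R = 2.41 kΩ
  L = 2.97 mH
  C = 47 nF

Step 1 — Angular frequency: ω = 2π·f = 2π·1.04e+04 = 6.535e+04 rad/s.
Step 2 — Component impedances:
  R: Z = R = 2410 Ω
  L: Z = jωL = j·6.535e+04·0.00297 = 0 + j194.1 Ω
  C: Z = 1/(jωC) = -j/(ω·C) = 0 - j325.6 Ω
Step 3 — Parallel combination: 1/Z_total = 1/R + 1/L + 1/C; Z_total = 92.12 + j462.1 Ω = 471.2∠78.7° Ω.
Step 4 — Power factor: PF = cos(φ) = Re(Z)/|Z| = 92.12/471.2 = 0.1955.
Step 5 — Type: Im(Z) = 462.1 ⇒ lagging (phase φ = 78.7°).

PF = 0.1955 (lagging, φ = 78.7°)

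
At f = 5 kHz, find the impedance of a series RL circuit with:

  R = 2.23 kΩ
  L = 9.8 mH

Step 1 — Angular frequency: ω = 2π·f = 2π·5000 = 3.142e+04 rad/s.
Step 2 — Component impedances:
  R: Z = R = 2230 Ω
  L: Z = jωL = j·3.142e+04·0.0098 = 0 + j307.9 Ω
Step 3 — Series combination: Z_total = R + L = 2230 + j307.9 Ω = 2251∠7.9° Ω.

Z = 2230 + j307.9 Ω = 2251∠7.9° Ω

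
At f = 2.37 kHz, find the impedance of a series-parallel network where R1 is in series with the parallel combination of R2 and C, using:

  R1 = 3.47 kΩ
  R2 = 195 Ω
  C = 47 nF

Step 1 — Angular frequency: ω = 2π·f = 2π·2370 = 1.489e+04 rad/s.
Step 2 — Component impedances:
  R1: Z = R = 3470 Ω
  R2: Z = R = 195 Ω
  C: Z = 1/(jωC) = -j/(ω·C) = 0 - j1429 Ω
Step 3 — Parallel branch: R2 || C = 1/(1/R2 + 1/C) = 191.4 - j26.13 Ω.
Step 4 — Series with R1: Z_total = R1 + (R2 || C) = 3661 - j26.13 Ω = 3662∠-0.4° Ω.

Z = 3661 - j26.13 Ω = 3662∠-0.4° Ω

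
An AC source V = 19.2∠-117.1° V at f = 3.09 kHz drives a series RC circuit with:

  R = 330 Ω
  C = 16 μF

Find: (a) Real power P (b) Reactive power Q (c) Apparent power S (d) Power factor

Step 1 — Angular frequency: ω = 2π·f = 2π·3090 = 1.942e+04 rad/s.
Step 2 — Component impedances:
  R: Z = R = 330 Ω
  C: Z = 1/(jωC) = -j/(ω·C) = 0 - j3.219 Ω
Step 3 — Series combination: Z_total = R + C = 330 - j3.219 Ω = 330∠-0.6° Ω.
Step 4 — Source phasor: V = 19.2∠-117.1° V = -8.746 - j17.09 V.
Step 5 — Current: I = V / Z = -0.026 - j0.05205 A = 0.05818∠-116.5° A.
Step 6 — Complex power: S = V·I* = 1.117 - j0.0109 VA.
Step 7 — Real power: P = Re(S) = 1.117 W.
Step 8 — Reactive power: Q = Im(S) = -0.0109 VAR.
Step 9 — Apparent power: |S| = 1.117 VA.
Step 10 — Power factor: PF = P/|S| = 1 (leading).

(a) P = 1.117 W  (b) Q = -0.0109 VAR  (c) S = 1.117 VA  (d) PF = 1 (leading)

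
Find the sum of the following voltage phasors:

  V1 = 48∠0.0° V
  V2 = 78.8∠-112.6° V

Step 1 — Convert each phasor to rectangular form:
  V1 = 48·(cos(0.0°) + j·sin(0.0°)) = 48 V
  V2 = 78.8·(cos(-112.6°) + j·sin(-112.6°)) = -30.28 - j72.75 V
Step 2 — Sum components: V_total = 17.72 - j72.75 V.
Step 3 — Convert to polar: |V_total| = 74.88 V, ∠V_total = -76.3°.

V_total = 74.88∠-76.3° V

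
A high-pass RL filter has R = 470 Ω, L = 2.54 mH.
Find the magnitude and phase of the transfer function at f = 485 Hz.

Step 1 — Angular frequency: ω = 2π·485 = 3047 rad/s.
Step 2 — Transfer function: H(jω) = jωL/(R + jωL).
Step 3 — Numerator jωL = j·7.74; denominator R + jωL = 470 + j7.74.
Step 4 — H = 0.0002711 + j0.01646.
Step 5 — Magnitude: |H| = 0.01647 (-35.7 dB); phase: φ = 89.1°.

|H| = 0.01647 (-35.7 dB), φ = 89.1°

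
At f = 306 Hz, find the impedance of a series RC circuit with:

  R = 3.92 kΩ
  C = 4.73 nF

Step 1 — Angular frequency: ω = 2π·f = 2π·306 = 1923 rad/s.
Step 2 — Component impedances:
  R: Z = R = 3920 Ω
  C: Z = 1/(jωC) = -j/(ω·C) = 0 - j1.1e+05 Ω
Step 3 — Series combination: Z_total = R + C = 3920 - j1.1e+05 Ω = 1.1e+05∠-88.0° Ω.

Z = 3920 - j1.1e+05 Ω = 1.1e+05∠-88.0° Ω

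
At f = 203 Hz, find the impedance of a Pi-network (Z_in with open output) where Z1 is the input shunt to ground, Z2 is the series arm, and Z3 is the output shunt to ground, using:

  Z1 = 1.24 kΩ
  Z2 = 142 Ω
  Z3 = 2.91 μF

Step 1 — Angular frequency: ω = 2π·f = 2π·203 = 1275 rad/s.
Step 2 — Component impedances:
  Z1: Z = R = 1240 Ω
  Z2: Z = R = 142 Ω
  Z3: Z = 1/(jωC) = -j/(ω·C) = 0 - j269.4 Ω
Step 3 — With open output, the series arm Z2 and the output shunt Z3 appear in series to ground: Z2 + Z3 = 142 - j269.4 Ω.
Step 4 — Parallel with input shunt Z1: Z_in = Z1 || (Z2 + Z3) = 168.1 - j209 Ω = 268.2∠-51.2° Ω.

Z = 168.1 - j209 Ω = 268.2∠-51.2° Ω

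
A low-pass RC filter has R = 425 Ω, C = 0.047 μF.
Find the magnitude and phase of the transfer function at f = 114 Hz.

Step 1 — Angular frequency: ω = 2π·114 = 716.3 rad/s.
Step 2 — Transfer function: H(jω) = 1/(1 + jωRC).
Step 3 — Denominator: 1 + jωRC = 1 + j·716.3·425·4.7e-08 = 1 + j0.01431.
Step 4 — H = 0.9998 - j0.0143.
Step 5 — Magnitude: |H| = 0.9999 (-0.0 dB); phase: φ = -0.8°.

|H| = 0.9999 (-0.0 dB), φ = -0.8°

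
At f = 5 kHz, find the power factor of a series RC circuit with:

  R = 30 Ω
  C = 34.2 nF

Step 1 — Angular frequency: ω = 2π·f = 2π·5000 = 3.142e+04 rad/s.
Step 2 — Component impedances:
  R: Z = R = 30 Ω
  C: Z = 1/(jωC) = -j/(ω·C) = 0 - j930.7 Ω
Step 3 — Series combination: Z_total = R + C = 30 - j930.7 Ω = 931.2∠-88.2° Ω.
Step 4 — Power factor: PF = cos(φ) = Re(Z)/|Z| = 30/931.2 = 0.03222.
Step 5 — Type: Im(Z) = -930.7 ⇒ leading (phase φ = -88.2°).

PF = 0.03222 (leading, φ = -88.2°)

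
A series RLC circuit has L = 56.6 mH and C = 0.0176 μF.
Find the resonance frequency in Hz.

Step 1 — Resonance condition Im(Z)=0 gives ω₀ = 1/√(LC).
Step 2 — ω₀ = 1/√(0.0566·1.76e-08) = 3.168e+04 rad/s.
Step 3 — f₀ = ω₀/(2π) = 5043 Hz.

f₀ = 5043 Hz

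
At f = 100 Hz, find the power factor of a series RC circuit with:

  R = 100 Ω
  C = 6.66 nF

Step 1 — Angular frequency: ω = 2π·f = 2π·100 = 628.3 rad/s.
Step 2 — Component impedances:
  R: Z = R = 100 Ω
  C: Z = 1/(jωC) = -j/(ω·C) = 0 - j2.39e+05 Ω
Step 3 — Series combination: Z_total = R + C = 100 - j2.39e+05 Ω = 2.39e+05∠-90.0° Ω.
Step 4 — Power factor: PF = cos(φ) = Re(Z)/|Z| = 100/2.3897e+05 = 0.0004185.
Step 5 — Type: Im(Z) = -2.39e+05 ⇒ leading (phase φ = -90.0°).

PF = 0.0004185 (leading, φ = -90.0°)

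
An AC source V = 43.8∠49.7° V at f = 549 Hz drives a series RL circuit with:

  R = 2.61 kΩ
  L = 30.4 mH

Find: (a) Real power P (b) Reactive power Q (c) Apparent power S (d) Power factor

Step 1 — Angular frequency: ω = 2π·f = 2π·549 = 3449 rad/s.
Step 2 — Component impedances:
  R: Z = R = 2610 Ω
  L: Z = jωL = j·3449·0.0304 = 0 + j104.9 Ω
Step 3 — Series combination: Z_total = R + L = 2610 + j104.9 Ω = 2612∠2.3° Ω.
Step 4 — Source phasor: V = 43.8∠49.7° V = 28.33 + j33.4 V.
Step 5 — Current: I = V / Z = 0.01135 + j0.01234 A = 0.01677∠47.4° A.
Step 6 — Complex power: S = V·I* = 0.7338 + j0.02948 VA.
Step 7 — Real power: P = Re(S) = 0.7338 W.
Step 8 — Reactive power: Q = Im(S) = 0.02948 VAR.
Step 9 — Apparent power: |S| = 0.7344 VA.
Step 10 — Power factor: PF = P/|S| = 0.9992 (lagging).

(a) P = 0.7338 W  (b) Q = 0.02948 VAR  (c) S = 0.7344 VA  (d) PF = 0.9992 (lagging)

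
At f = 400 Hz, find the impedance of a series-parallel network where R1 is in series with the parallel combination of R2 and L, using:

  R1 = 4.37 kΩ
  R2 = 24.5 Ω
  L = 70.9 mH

Step 1 — Angular frequency: ω = 2π·f = 2π·400 = 2513 rad/s.
Step 2 — Component impedances:
  R1: Z = R = 4370 Ω
  R2: Z = R = 24.5 Ω
  L: Z = jωL = j·2513·0.0709 = 0 + j178.2 Ω
Step 3 — Parallel branch: R2 || L = 1/(1/R2 + 1/L) = 24.05 + j3.306 Ω.
Step 4 — Series with R1: Z_total = R1 + (R2 || L) = 4394 + j3.306 Ω = 4394∠0.0° Ω.

Z = 4394 + j3.306 Ω = 4394∠0.0° Ω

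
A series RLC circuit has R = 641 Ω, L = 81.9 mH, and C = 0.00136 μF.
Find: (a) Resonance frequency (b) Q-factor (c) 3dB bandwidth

Step 1 — Resonance: ω₀ = 1/√(LC) = 1/√(0.0819·1.36e-09) = 9.475e+04 rad/s.
Step 2 — f₀ = ω₀/(2π) = 1.508e+04 Hz.
Step 3 — Series Q: Q = ω₀L/R = 9.475e+04·0.0819/641 = 12.11.
Step 4 — Bandwidth: Δω = ω₀/Q = 7827 rad/s; BW = Δω/(2π) = 1246 Hz.

(a) f₀ = 1.508e+04 Hz  (b) Q = 12.11  (c) BW = 1246 Hz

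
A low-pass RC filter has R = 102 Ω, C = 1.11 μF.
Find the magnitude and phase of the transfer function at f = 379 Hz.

Step 1 — Angular frequency: ω = 2π·379 = 2381 rad/s.
Step 2 — Transfer function: H(jω) = 1/(1 + jωRC).
Step 3 — Denominator: 1 + jωRC = 1 + j·2381·102·1.11e-06 = 1 + j0.2696.
Step 4 — H = 0.9322 - j0.2513.
Step 5 — Magnitude: |H| = 0.9655 (-0.3 dB); phase: φ = -15.1°.

|H| = 0.9655 (-0.3 dB), φ = -15.1°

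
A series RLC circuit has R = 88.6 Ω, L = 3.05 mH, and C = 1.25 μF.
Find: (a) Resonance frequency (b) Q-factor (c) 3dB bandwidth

Step 1 — Resonance: ω₀ = 1/√(LC) = 1/√(0.00305·1.25e-06) = 1.62e+04 rad/s.
Step 2 — f₀ = ω₀/(2π) = 2578 Hz.
Step 3 — Series Q: Q = ω₀L/R = 1.62e+04·0.00305/88.6 = 0.5575.
Step 4 — Bandwidth: Δω = ω₀/Q = 2.905e+04 rad/s; BW = Δω/(2π) = 4623 Hz.

(a) f₀ = 2578 Hz  (b) Q = 0.5575  (c) BW = 4623 Hz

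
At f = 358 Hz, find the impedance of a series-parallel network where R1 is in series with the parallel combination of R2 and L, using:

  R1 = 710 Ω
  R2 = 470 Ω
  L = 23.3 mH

Step 1 — Angular frequency: ω = 2π·f = 2π·358 = 2249 rad/s.
Step 2 — Component impedances:
  R1: Z = R = 710 Ω
  R2: Z = R = 470 Ω
  L: Z = jωL = j·2249·0.0233 = 0 + j52.41 Ω
Step 3 — Parallel branch: R2 || L = 1/(1/R2 + 1/L) = 5.773 + j51.77 Ω.
Step 4 — Series with R1: Z_total = R1 + (R2 || L) = 715.8 + j51.77 Ω = 717.6∠4.1° Ω.

Z = 715.8 + j51.77 Ω = 717.6∠4.1° Ω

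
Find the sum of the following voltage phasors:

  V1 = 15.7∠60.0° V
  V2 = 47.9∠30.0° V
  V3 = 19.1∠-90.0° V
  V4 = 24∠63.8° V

Step 1 — Convert each phasor to rectangular form:
  V1 = 15.7·(cos(60.0°) + j·sin(60.0°)) = 7.85 + j13.6 V
  V2 = 47.9·(cos(30.0°) + j·sin(30.0°)) = 41.48 + j23.95 V
  V3 = 19.1·(cos(-90.0°) + j·sin(-90.0°)) = 0 - j19.1 V
  V4 = 24·(cos(63.8°) + j·sin(63.8°)) = 10.6 + j21.53 V
Step 2 — Sum components: V_total = 59.93 + j39.98 V.
Step 3 — Convert to polar: |V_total| = 72.04 V, ∠V_total = 33.7°.

V_total = 72.04∠33.7° V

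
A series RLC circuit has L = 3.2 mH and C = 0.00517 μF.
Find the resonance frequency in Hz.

Step 1 — Resonance condition Im(Z)=0 gives ω₀ = 1/√(LC).
Step 2 — ω₀ = 1/√(0.0032·5.17e-09) = 2.459e+05 rad/s.
Step 3 — f₀ = ω₀/(2π) = 3.913e+04 Hz.

f₀ = 3.913e+04 Hz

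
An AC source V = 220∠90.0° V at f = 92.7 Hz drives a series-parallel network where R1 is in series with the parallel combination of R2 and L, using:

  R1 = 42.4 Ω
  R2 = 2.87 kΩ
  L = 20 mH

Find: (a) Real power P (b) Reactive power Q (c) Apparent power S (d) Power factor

Step 1 — Angular frequency: ω = 2π·f = 2π·92.7 = 582.5 rad/s.
Step 2 — Component impedances:
  R1: Z = R = 42.4 Ω
  R2: Z = R = 2870 Ω
  L: Z = jωL = j·582.5·0.02 = 0 + j11.65 Ω
Step 3 — Parallel branch: R2 || L = 1/(1/R2 + 1/L) = 0.04728 + j11.65 Ω.
Step 4 — Series with R1: Z_total = R1 + (R2 || L) = 42.45 + j11.65 Ω = 44.02∠15.3° Ω.
Step 5 — Source phasor: V = 220∠90.0° V = 0 + j220 V.
Step 6 — Current: I = V / Z = 1.323 + j4.82 A = 4.998∠74.7° A.
Step 7 — Complex power: S = V·I* = 1060 + j291 VA.
Step 8 — Real power: P = Re(S) = 1060 W.
Step 9 — Reactive power: Q = Im(S) = 291 VAR.
Step 10 — Apparent power: |S| = 1100 VA.
Step 11 — Power factor: PF = P/|S| = 0.9643 (lagging).

(a) P = 1060 W  (b) Q = 291 VAR  (c) S = 1100 VA  (d) PF = 0.9643 (lagging)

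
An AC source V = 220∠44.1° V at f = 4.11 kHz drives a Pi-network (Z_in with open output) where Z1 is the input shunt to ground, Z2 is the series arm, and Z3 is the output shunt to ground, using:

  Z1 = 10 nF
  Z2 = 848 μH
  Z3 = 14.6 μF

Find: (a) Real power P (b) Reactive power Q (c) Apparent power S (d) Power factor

Step 1 — Angular frequency: ω = 2π·f = 2π·4110 = 2.582e+04 rad/s.
Step 2 — Component impedances:
  Z1: Z = 1/(jωC) = -j/(ω·C) = 0 - j3872 Ω
  Z2: Z = jωL = j·2.582e+04·0.000848 = 0 + j21.9 Ω
  Z3: Z = 1/(jωC) = -j/(ω·C) = 0 - j2.652 Ω
Step 3 — With open output, the series arm Z2 and the output shunt Z3 appear in series to ground: Z2 + Z3 = 0 + j19.25 Ω.
Step 4 — Parallel with input shunt Z1: Z_in = Z1 || (Z2 + Z3) = 0 + j19.34 Ω = 19.34∠90.0° Ω.
Step 5 — Source phasor: V = 220∠44.1° V = 158 + j153.1 V.
Step 6 — Current: I = V / Z = 7.915 - j8.168 A = 11.37∠-45.9° A.
Step 7 — Complex power: S = V·I* = 0 + j2502 VA.
Step 8 — Real power: P = Re(S) = 0 W.
Step 9 — Reactive power: Q = Im(S) = 2502 VAR.
Step 10 — Apparent power: |S| = 2502 VA.
Step 11 — Power factor: PF = P/|S| = 0 (lagging).

(a) P = 0 W  (b) Q = 2502 VAR  (c) S = 2502 VA  (d) PF = 0 (lagging)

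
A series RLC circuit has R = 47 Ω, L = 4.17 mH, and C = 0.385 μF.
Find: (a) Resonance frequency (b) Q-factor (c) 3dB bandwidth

Step 1 — Resonance condition Im(Z)=0 gives ω₀ = 1/√(LC).
Step 2 — ω₀ = 1/√(0.00417·3.85e-07) = 2.496e+04 rad/s.
Step 3 — f₀ = ω₀/(2π) = 3972 Hz.
Step 4 — Series Q: Q = ω₀L/R = 2.496e+04·0.00417/47 = 2.214.
Step 5 — 3dB bandwidth: Δω = ω₀/Q = 1.127e+04 rad/s; BW = Δω/(2π) = 1794 Hz.

(a) f₀ = 3972 Hz  (b) Q = 2.214  (c) BW = 1794 Hz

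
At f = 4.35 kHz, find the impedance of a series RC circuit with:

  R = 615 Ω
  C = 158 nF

Step 1 — Angular frequency: ω = 2π·f = 2π·4350 = 2.733e+04 rad/s.
Step 2 — Component impedances:
  R: Z = R = 615 Ω
  C: Z = 1/(jωC) = -j/(ω·C) = 0 - j231.6 Ω
Step 3 — Series combination: Z_total = R + C = 615 - j231.6 Ω = 657.2∠-20.6° Ω.

Z = 615 - j231.6 Ω = 657.2∠-20.6° Ω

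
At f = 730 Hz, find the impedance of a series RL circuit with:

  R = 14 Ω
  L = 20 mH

Step 1 — Angular frequency: ω = 2π·f = 2π·730 = 4587 rad/s.
Step 2 — Component impedances:
  R: Z = R = 14 Ω
  L: Z = jωL = j·4587·0.02 = 0 + j91.73 Ω
Step 3 — Series combination: Z_total = R + L = 14 + j91.73 Ω = 92.8∠81.3° Ω.

Z = 14 + j91.73 Ω = 92.8∠81.3° Ω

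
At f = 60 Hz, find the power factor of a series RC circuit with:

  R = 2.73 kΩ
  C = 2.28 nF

Step 1 — Angular frequency: ω = 2π·f = 2π·60 = 377 rad/s.
Step 2 — Component impedances:
  R: Z = R = 2730 Ω
  C: Z = 1/(jωC) = -j/(ω·C) = 0 - j1.163e+06 Ω
Step 3 — Series combination: Z_total = R + C = 2730 - j1.163e+06 Ω = 1.163e+06∠-89.9° Ω.
Step 4 — Power factor: PF = cos(φ) = Re(Z)/|Z| = 2730/1.163e+06 = 0.002347.
Step 5 — Type: Im(Z) = -1.163e+06 ⇒ leading (phase φ = -89.9°).

PF = 0.002347 (leading, φ = -89.9°)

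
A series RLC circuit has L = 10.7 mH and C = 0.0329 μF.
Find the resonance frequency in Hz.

Step 1 — Resonance condition Im(Z)=0 gives ω₀ = 1/√(LC).
Step 2 — ω₀ = 1/√(0.0107·3.29e-08) = 5.33e+04 rad/s.
Step 3 — f₀ = ω₀/(2π) = 8483 Hz.

f₀ = 8483 Hz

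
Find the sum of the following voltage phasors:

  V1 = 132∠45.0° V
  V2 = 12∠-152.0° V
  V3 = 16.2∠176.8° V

Step 1 — Convert each phasor to rectangular form:
  V1 = 132·(cos(45.0°) + j·sin(45.0°)) = 93.34 + j93.34 V
  V2 = 12·(cos(-152.0°) + j·sin(-152.0°)) = -10.6 - j5.634 V
  V3 = 16.2·(cos(176.8°) + j·sin(176.8°)) = -16.17 + j0.9043 V
Step 2 — Sum components: V_total = 66.57 + j88.61 V.
Step 3 — Convert to polar: |V_total| = 110.8 V, ∠V_total = 53.1°.

V_total = 110.8∠53.1° V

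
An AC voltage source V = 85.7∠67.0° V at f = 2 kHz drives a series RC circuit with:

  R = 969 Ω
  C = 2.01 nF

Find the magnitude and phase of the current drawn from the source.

Step 1 — Angular frequency: ω = 2π·f = 2π·2000 = 1.257e+04 rad/s.
Step 2 — Component impedances:
  R: Z = R = 969 Ω
  C: Z = 1/(jωC) = -j/(ω·C) = 0 - j3.959e+04 Ω
Step 3 — Series combination: Z_total = R + C = 969 - j3.959e+04 Ω = 3.96e+04∠-88.6° Ω.
Step 4 — Source phasor: V = 85.7∠67.0° V = 33.49 + j78.89 V.
Step 5 — Ohm's law: I = V / Z_total = (33.49 + j78.89) / (969 - j3.959e+04) = -0.001971 + j0.000894 A.
Step 6 — Convert to polar: |I| = 0.002164 A, ∠I = 155.6°.

I = 0.002164∠155.6° A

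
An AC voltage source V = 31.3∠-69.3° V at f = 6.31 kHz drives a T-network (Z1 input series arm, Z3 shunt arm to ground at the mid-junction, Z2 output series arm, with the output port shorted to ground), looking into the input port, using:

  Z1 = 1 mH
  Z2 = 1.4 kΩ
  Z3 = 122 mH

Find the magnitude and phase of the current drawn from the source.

Step 1 — Angular frequency: ω = 2π·f = 2π·6310 = 3.965e+04 rad/s.
Step 2 — Component impedances:
  Z1: Z = jωL = j·3.965e+04·0.001 = 0 + j39.65 Ω
  Z2: Z = R = 1400 Ω
  Z3: Z = jωL = j·3.965e+04·0.122 = 0 + j4837 Ω
Step 3 — With the output port shorted to ground, the output series arm Z2 runs from the junction to ground; the shunt arm Z3 also runs from the junction to ground. They appear in parallel: Z3 || Z2 = 1292 + j373.9 Ω.
Step 4 — Series with input arm Z1: Z_in = Z1 + (Z3 || Z2) = 1292 + j413.5 Ω = 1356∠17.8° Ω.
Step 5 — Source phasor: V = 31.3∠-69.3° V = 11.06 - j29.28 V.
Step 6 — Ohm's law: I = V / Z_total = (11.06 - j29.28) / (1292 + j413.5) = 0.001187 - j0.02305 A.
Step 7 — Convert to polar: |I| = 0.02308 A, ∠I = -87.1°.

I = 0.02308∠-87.1° A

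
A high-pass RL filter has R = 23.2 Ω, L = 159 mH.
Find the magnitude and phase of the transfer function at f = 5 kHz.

Step 1 — Angular frequency: ω = 2π·5000 = 3.142e+04 rad/s.
Step 2 — Transfer function: H(jω) = jωL/(R + jωL).
Step 3 — Numerator jωL = j·4995; denominator R + jωL = 23.2 + j4995.
Step 4 — H = 1 + j0.004644.
Step 5 — Magnitude: |H| = 1 (-0.0 dB); phase: φ = 0.3°.

|H| = 1 (-0.0 dB), φ = 0.3°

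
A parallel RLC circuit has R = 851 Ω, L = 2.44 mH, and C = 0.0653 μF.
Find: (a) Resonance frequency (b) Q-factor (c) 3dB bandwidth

Step 1 — Resonance: ω₀ = 1/√(LC) = 1/√(0.00244·6.53e-08) = 7.922e+04 rad/s.
Step 2 — f₀ = ω₀/(2π) = 1.261e+04 Hz.
Step 3 — Parallel Q: Q = R/(ω₀L) = 851/(7.922e+04·0.00244) = 4.402.
Step 4 — Bandwidth: Δω = ω₀/Q = 1.8e+04 rad/s; BW = Δω/(2π) = 2864 Hz.

(a) f₀ = 1.261e+04 Hz  (b) Q = 4.402  (c) BW = 2864 Hz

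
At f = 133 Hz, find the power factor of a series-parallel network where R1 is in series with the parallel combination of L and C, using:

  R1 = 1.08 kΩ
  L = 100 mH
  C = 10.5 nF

Step 1 — Angular frequency: ω = 2π·f = 2π·133 = 835.7 rad/s.
Step 2 — Component impedances:
  R1: Z = R = 1080 Ω
  L: Z = jωL = j·835.7·0.1 = 0 + j83.57 Ω
  C: Z = 1/(jωC) = -j/(ω·C) = 0 - j1.14e+05 Ω
Step 3 — Parallel branch: L || C = 1/(1/L + 1/C) = 0 + j83.63 Ω.
Step 4 — Series with R1: Z_total = R1 + (L || C) = 1080 + j83.63 Ω = 1083∠4.4° Ω.
Step 5 — Power factor: PF = cos(φ) = Re(Z)/|Z| = 1080/1083.2 = 0.997.
Step 6 — Type: Im(Z) = 83.63 ⇒ lagging (phase φ = 4.4°).

PF = 0.997 (lagging, φ = 4.4°)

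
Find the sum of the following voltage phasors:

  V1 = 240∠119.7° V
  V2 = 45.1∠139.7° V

Step 1 — Convert each phasor to rectangular form:
  V1 = 240·(cos(119.7°) + j·sin(119.7°)) = -118.9 + j208.5 V
  V2 = 45.1·(cos(139.7°) + j·sin(139.7°)) = -34.4 + j29.17 V
Step 2 — Sum components: V_total = -153.3 + j237.6 V.
Step 3 — Convert to polar: |V_total| = 282.8 V, ∠V_total = 122.8°.

V_total = 282.8∠122.8° V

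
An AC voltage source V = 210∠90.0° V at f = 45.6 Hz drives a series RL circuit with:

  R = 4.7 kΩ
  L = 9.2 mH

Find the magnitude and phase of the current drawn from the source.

Step 1 — Angular frequency: ω = 2π·f = 2π·45.6 = 286.5 rad/s.
Step 2 — Component impedances:
  R: Z = R = 4700 Ω
  L: Z = jωL = j·286.5·0.0092 = 0 + j2.636 Ω
Step 3 — Series combination: Z_total = R + L = 4700 + j2.636 Ω = 4700∠0.0° Ω.
Step 4 — Source phasor: V = 210∠90.0° V = 0 + j210 V.
Step 5 — Ohm's law: I = V / Z_total = (0 + j210) / (4700 + j2.636) = 2.506e-05 + j0.04468 A.
Step 6 — Convert to polar: |I| = 0.04468 A, ∠I = 90.0°.

I = 0.04468∠90.0° A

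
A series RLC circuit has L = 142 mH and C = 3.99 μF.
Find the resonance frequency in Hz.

Step 1 — Resonance condition Im(Z)=0 gives ω₀ = 1/√(LC).
Step 2 — ω₀ = 1/√(0.142·3.99e-06) = 1329 rad/s.
Step 3 — f₀ = ω₀/(2π) = 211.4 Hz.

f₀ = 211.4 Hz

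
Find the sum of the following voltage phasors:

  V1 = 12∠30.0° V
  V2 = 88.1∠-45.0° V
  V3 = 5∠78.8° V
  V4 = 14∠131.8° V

Step 1 — Convert each phasor to rectangular form:
  V1 = 12·(cos(30.0°) + j·sin(30.0°)) = 10.39 + j6 V
  V2 = 88.1·(cos(-45.0°) + j·sin(-45.0°)) = 62.3 - j62.3 V
  V3 = 5·(cos(78.8°) + j·sin(78.8°)) = 0.9712 + j4.905 V
  V4 = 14·(cos(131.8°) + j·sin(131.8°)) = -9.331 + j10.44 V
Step 2 — Sum components: V_total = 64.33 - j40.95 V.
Step 3 — Convert to polar: |V_total| = 76.26 V, ∠V_total = -32.5°.

V_total = 76.26∠-32.5° V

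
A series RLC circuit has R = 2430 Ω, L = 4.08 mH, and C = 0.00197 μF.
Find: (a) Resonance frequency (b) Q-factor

Step 1 — Resonance condition Im(Z)=0 gives ω₀ = 1/√(LC).
Step 2 — ω₀ = 1/√(0.00408·1.97e-09) = 3.527e+05 rad/s.
Step 3 — f₀ = ω₀/(2π) = 5.614e+04 Hz.
Step 4 — Series Q: Q = ω₀L/R = 3.527e+05·0.00408/2430 = 0.5922.

(a) f₀ = 5.614e+04 Hz  (b) Q = 0.5922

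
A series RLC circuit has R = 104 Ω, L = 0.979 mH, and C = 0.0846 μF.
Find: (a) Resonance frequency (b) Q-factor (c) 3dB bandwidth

Step 1 — Resonance: ω₀ = 1/√(LC) = 1/√(0.000979·8.46e-08) = 1.099e+05 rad/s.
Step 2 — f₀ = ω₀/(2π) = 1.749e+04 Hz.
Step 3 — Series Q: Q = ω₀L/R = 1.099e+05·0.000979/104 = 1.034.
Step 4 — Bandwidth: Δω = ω₀/Q = 1.062e+05 rad/s; BW = Δω/(2π) = 1.691e+04 Hz.

(a) f₀ = 1.749e+04 Hz  (b) Q = 1.034  (c) BW = 1.691e+04 Hz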